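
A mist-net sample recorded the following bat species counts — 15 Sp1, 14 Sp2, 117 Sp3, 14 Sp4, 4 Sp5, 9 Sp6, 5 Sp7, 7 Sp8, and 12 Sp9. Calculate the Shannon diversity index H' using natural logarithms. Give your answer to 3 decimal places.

Total N = 15+14+117+14+4+9+5+7+12 = 197, so the proportions are 0.07614, 0.07107, 0.59391, 0.07107, 0.0203, 0.04569, 0.02538, 0.03553, 0.06091 (working shown to 5 dp, full precision carried).
Each pᵢ ln pᵢ term: 0.07614×(-2.57515)=-0.19608, 0.07107×(-2.64415)=-0.18791, 0.59391×(-0.52103)=-0.30944, 0.07107×(-2.64415)=-0.18791, 0.0203×(-3.89691)=-0.07913, 0.04569×(-3.08598)=-0.14098, 0.02538×(-3.67377)=-0.09324, 0.03553×(-3.33729)=-0.11858, 0.06091×(-2.79830)=-0.17045.
Sum = -1.48373, so H' = 1.484.

1.484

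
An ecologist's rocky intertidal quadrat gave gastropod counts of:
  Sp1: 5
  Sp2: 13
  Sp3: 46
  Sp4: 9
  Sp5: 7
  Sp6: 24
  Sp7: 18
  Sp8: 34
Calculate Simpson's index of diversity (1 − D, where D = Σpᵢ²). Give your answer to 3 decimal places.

0.815

Total N = 5+13+46+9+7+24+18+34 = 156, so the proportions are 0.03205, 0.08333, 0.29487, 0.05769, 0.04487, 0.15385, 0.11538, 0.21795 (working shown to 5 dp, full precision carried).
D = 0.03205² + 0.08333² + 0.29487² + 0.05769² + 0.04487² + 0.15385² + 0.11538² + 0.21795² = 0.00103 + 0.00694 + 0.08695 + 0.00333 + 0.00201 + 0.02367 + 0.01331 + 0.04750 = 0.18475.
So 1 − D = 0.81525, i.e. 0.815 to 3 decimal places.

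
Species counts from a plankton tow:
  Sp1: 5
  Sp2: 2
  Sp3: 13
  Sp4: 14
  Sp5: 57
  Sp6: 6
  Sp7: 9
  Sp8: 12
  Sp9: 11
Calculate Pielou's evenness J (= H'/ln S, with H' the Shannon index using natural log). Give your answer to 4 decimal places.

Total N = 5+2+13+14+57+6+9+12+11 = 129, so the proportions are 0.03876, 0.015504, 0.100775, 0.108527, 0.44186, 0.046512, 0.069767, 0.093023, 0.085271 (working shown to 6 dp, full precision carried).
H' = −Σ pᵢ ln pᵢ = −((-0.125984) + (-0.064599) + (-0.231265) + (-0.241012) + (-0.360894) + (-0.142700) + (-0.185762) + (-0.220921) + (-0.209931)) = 1.783069.
With S = 9 species, ln S = 2.197225, so J = 1.783069/2.197225 = 0.811510, i.e. 0.8115 to 4 decimal places.

0.8115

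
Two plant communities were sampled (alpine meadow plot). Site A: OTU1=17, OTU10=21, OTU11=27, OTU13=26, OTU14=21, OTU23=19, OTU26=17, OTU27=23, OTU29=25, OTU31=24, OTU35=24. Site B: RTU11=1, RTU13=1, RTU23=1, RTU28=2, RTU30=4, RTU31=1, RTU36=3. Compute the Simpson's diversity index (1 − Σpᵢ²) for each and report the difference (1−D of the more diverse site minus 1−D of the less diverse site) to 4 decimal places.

Site A: N=244, proportions 0.0696721, 0.0860656, 0.1106557, 0.1065574, 0.0860656, 0.0778689, 0.0696721, 0.0942623, 0.102459, 0.0983607, 0.0983607, giving 1−D = 0.9070814 (working shown to 7 dp, full precision carried).
Site B: N=13, proportions 0.0769231, 0.0769231, 0.0769231, 0.1538462, 0.3076923, 0.0769231, 0.2307692, giving 1−D = 0.8047337.
Difference = |0.9070814 − 0.8047337| = 0.1023477, i.e. 0.1023 to 4 decimal places.

0.1023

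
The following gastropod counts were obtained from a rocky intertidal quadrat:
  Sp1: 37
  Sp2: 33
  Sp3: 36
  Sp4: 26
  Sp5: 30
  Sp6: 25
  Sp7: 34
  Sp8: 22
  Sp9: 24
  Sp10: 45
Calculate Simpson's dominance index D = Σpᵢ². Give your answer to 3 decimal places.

Total N = 37+33+36+26+30+25+34+22+24+45 = 312, so the proportions are 0.11859, 0.10577, 0.11538, 0.08333, 0.09615, 0.08013, 0.10897, 0.07051, 0.07692, 0.14423 (working shown to 5 dp, full precision carried).
D = 0.11859² + 0.10577² + 0.11538² + 0.08333² + 0.09615² + 0.08013² + 0.10897² + 0.07051² + 0.07692² + 0.14423² = 0.01406 + 0.01119 + 0.01331 + 0.00694 + 0.00925 + 0.00642 + 0.01188 + 0.00497 + 0.00592 + 0.02080 = 0.10474.
To 3 decimal places, D = 0.105.

0.105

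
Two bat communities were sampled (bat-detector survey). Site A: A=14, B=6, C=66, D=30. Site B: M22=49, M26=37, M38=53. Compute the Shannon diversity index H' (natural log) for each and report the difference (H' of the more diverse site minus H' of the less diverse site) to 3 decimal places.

0.008

Site A: N=116, proportions 0.12069, 0.05172, 0.56897, 0.25862, giving H' = 1.07902 (working shown to 5 dp, full precision carried).
Site B: N=139, proportions 0.35252, 0.26619, 0.38129, giving H' = 1.08751.
Difference = |1.07902 − 1.08751| = 0.00849, i.e. 0.008 to 3 decimal places.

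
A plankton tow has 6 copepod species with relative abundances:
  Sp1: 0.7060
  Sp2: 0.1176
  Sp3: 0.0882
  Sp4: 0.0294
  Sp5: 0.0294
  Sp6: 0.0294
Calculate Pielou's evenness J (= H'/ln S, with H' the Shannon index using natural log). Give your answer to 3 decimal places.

0.571

H' = −Σ pᵢ ln pᵢ = −((-0.24579) + (-0.25172) + (-0.21416) + (-0.10369) + (-0.10369) + (-0.10369)) = 1.02273 (working shown to 5 dp, full precision carried).
With S = 6 species, ln S = 1.79176, so J = 1.02273/1.79176 = 0.57080, i.e. 0.571 to 3 decimal places.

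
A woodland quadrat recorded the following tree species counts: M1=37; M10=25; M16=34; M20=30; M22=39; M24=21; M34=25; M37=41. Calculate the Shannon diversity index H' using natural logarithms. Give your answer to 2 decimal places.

2.06

Total N = 37+25+34+30+39+21+25+41 = 252, so the proportions are 0.1468, 0.0992, 0.1349, 0.119, 0.1548, 0.0833, 0.0992, 0.1627 (working shown to 4 dp, full precision carried).
Each pᵢ ln pᵢ term: 0.1468×(-1.9185)=-0.2817, 0.0992×(-2.3106)=-0.2292, 0.1349×(-2.0031)=-0.2703, 0.119×(-2.1282)=-0.2534, 0.1548×(-1.8659)=-0.2888, 0.0833×(-2.4849)=-0.2071, 0.0992×(-2.3106)=-0.2292, 0.1627×(-1.8159)=-0.2954.
Sum = -2.0550, so H' = 2.06.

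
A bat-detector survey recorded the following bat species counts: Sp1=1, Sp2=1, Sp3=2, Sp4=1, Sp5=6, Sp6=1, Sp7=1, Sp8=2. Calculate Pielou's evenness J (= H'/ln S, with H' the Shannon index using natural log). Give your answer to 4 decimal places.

0.8687

Total N = 1+1+2+1+6+1+1+2 = 15, so the proportions are 0.066667, 0.066667, 0.133333, 0.066667, 0.4, 0.066667, 0.066667, 0.133333 (working shown to 6 dp, full precision carried).
H' = −Σ pᵢ ln pᵢ = −((-0.180537) + (-0.180537) + (-0.268654) + (-0.180537) + (-0.366516) + (-0.180537) + (-0.180537) + (-0.268654)) = 1.806507.
With S = 8 species, ln S = 2.079442, so J = 1.806507/2.079442 = 0.868746, i.e. 0.8687 to 4 decimal places.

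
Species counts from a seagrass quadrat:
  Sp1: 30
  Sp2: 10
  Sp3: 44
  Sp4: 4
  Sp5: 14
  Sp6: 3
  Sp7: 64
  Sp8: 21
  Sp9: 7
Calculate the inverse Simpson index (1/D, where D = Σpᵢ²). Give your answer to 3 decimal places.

5.012

Total N = 30+10+44+4+14+3+64+21+7 = 197, so the proportions are 0.1522843, 0.0507614, 0.2233503, 0.0203046, 0.071066, 0.0152284, 0.3248731, 0.106599, 0.035533 (working shown to 7 dp, full precision carried).
D = 0.1522843² + 0.0507614² + 0.2233503² + 0.0203046² + 0.071066² + 0.0152284² + 0.3248731² + 0.106599² + 0.035533² = 0.0231905 + 0.0025767 + 0.0498853 + 0.0004123 + 0.0050504 + 0.0002319 + 0.1055425 + 0.0113633 + 0.0012626 = 0.1995156.
So 1/D = 5.01214, i.e. 5.012 to 3 decimal places.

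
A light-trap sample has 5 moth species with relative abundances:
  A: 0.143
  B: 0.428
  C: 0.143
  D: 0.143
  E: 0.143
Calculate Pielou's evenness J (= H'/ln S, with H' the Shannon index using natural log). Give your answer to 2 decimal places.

H' = −Σ pᵢ ln pᵢ = −((-0.2781) + (-0.3632) + (-0.2781) + (-0.2781) + (-0.2781)) = 1.4757 (working shown to 4 dp, full precision carried).
With S = 5 species, ln S = 1.6094, so J = 1.4757/1.6094 = 0.9169, i.e. 0.92 to 2 decimal places.

0.92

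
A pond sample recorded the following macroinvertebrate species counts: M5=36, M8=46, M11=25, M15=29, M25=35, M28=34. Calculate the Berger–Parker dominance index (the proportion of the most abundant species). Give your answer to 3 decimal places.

0.224

Total N = 36+46+25+29+35+34 = 205, so the proportions are 0.17561, 0.22439, 0.12195, 0.14146, 0.17073, 0.16585 (working shown to 5 dp, full precision carried).
The largest proportion is 0.22439, i.e. d = 0.224 to 3 decimal places.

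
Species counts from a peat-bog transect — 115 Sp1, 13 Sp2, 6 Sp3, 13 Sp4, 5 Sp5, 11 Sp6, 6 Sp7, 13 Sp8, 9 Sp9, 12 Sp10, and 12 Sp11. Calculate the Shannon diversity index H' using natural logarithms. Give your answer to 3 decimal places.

1.738

Total N = 115+13+6+13+5+11+6+13+9+12+12 = 215, so the proportions are 0.53488, 0.06047, 0.02791, 0.06047, 0.02326, 0.05116, 0.02791, 0.06047, 0.04186, 0.05581, 0.05581 (working shown to 5 dp, full precision carried).
Each pᵢ ln pᵢ term: 0.53488×(-0.62571)=-0.33468, 0.06047×(-2.80569)=-0.16965, 0.02791×(-3.57888)=-0.09988, 0.06047×(-2.80569)=-0.16965, 0.02326×(-3.76120)=-0.08747, 0.05116×(-2.97274)=-0.15209, 0.02791×(-3.57888)=-0.09988, 0.06047×(-2.80569)=-0.16965, 0.04186×(-3.17341)=-0.13284, 0.05581×(-2.88573)=-0.16106, 0.05581×(-2.88573)=-0.16106.
Sum = -1.73790, so H' = 1.738.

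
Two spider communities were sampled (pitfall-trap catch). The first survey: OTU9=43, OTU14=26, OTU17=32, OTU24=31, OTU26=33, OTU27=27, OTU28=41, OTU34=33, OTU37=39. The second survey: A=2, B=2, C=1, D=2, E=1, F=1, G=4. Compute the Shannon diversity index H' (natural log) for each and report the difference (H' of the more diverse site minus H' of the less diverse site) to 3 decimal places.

The first survey: N=305, proportions 0.1409836, 0.0852459, 0.104918, 0.1016393, 0.1081967, 0.0885246, 0.1344262, 0.1081967, 0.1278689, giving H' = 2.1836176 (working shown to 7 dp, full precision carried).
The second survey: N=13, proportions 0.1538462, 0.1538462, 0.0769231, 0.1538462, 0.0769231, 0.0769231, 0.3076923, giving H' = 1.8184832.
Difference = |2.1836176 − 1.8184832| = 0.3651344, i.e. 0.365 to 3 decimal places.

0.365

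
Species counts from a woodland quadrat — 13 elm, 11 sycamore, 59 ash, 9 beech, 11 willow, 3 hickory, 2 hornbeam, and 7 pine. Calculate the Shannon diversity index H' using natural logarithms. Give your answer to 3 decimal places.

1.573

Total N = 13+11+59+9+11+3+2+7 = 115, so the proportions are 0.11304, 0.09565, 0.51304, 0.07826, 0.09565, 0.02609, 0.01739, 0.06087 (working shown to 5 dp, full precision carried).
Each pᵢ ln pᵢ term: 0.11304×(-2.17998)=-0.24643, 0.09565×(-2.34704)=-0.22450, 0.51304×(-0.66739)=-0.34240, 0.07826×(-2.54771)=-0.19939, 0.09565×(-2.34704)=-0.22450, 0.02609×(-3.64632)=-0.09512, 0.01739×(-4.05178)=-0.07047, 0.06087×(-2.79902)=-0.17038.
Sum = -1.57318, so H' = 1.573.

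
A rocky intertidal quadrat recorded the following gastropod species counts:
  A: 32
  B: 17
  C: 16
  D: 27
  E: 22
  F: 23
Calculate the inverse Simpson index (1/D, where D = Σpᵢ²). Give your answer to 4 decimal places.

Total N = 32+17+16+27+22+23 = 137, so the proportions are 0.23357664, 0.12408759, 0.11678832, 0.19708029, 0.16058394, 0.16788321 (working shown to 8 dp, full precision carried).
D = 0.23357664² + 0.12408759² + 0.11678832² + 0.19708029² + 0.16058394² + 0.16788321² = 0.05455805 + 0.01539773 + 0.01363951 + 0.03884064 + 0.02578720 + 0.02818477 = 0.17640791.
So 1/D = 5.668680, i.e. 5.6687 to 4 decimal places.

5.6687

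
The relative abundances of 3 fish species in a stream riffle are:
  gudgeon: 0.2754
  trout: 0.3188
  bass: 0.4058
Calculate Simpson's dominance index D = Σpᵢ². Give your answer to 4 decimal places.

D = 0.2754² + 0.3188² + 0.4058² = 0.075845 + 0.101633 + 0.164674 = 0.342152 (working shown to 6 dp, full precision carried).
To 4 decimal places, D = 0.3422.

0.3422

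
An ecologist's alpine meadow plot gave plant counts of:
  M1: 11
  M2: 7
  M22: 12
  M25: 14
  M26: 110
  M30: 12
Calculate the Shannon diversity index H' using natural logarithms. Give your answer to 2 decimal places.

1.17

Total N = 11+7+12+14+110+12 = 166, so the proportions are 0.0663, 0.0422, 0.0723, 0.0843, 0.6627, 0.0723 (working shown to 4 dp, full precision carried).
Each pᵢ ln pᵢ term: 0.0663×(-2.7141)=-0.1798, 0.0422×(-3.1661)=-0.1335, 0.0723×(-2.6271)=-0.1899, 0.0843×(-2.4729)=-0.2086, 0.6627×(-0.4115)=-0.2727, 0.0723×(-2.6271)=-0.1899.
Sum = -1.1744, so H' = 1.17.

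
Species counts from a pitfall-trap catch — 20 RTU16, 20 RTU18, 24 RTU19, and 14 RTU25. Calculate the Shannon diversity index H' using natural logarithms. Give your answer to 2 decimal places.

1.37

Total N = 20+20+24+14 = 78, so the proportions are 0.2564, 0.2564, 0.3077, 0.1795 (working shown to 4 dp, full precision carried).
Each pᵢ ln pᵢ term: 0.2564×(-1.3610)=-0.3490, 0.2564×(-1.3610)=-0.3490, 0.3077×(-1.1787)=-0.3627, 0.1795×(-1.7177)=-0.3083.
Sum = -1.3689, so H' = 1.37.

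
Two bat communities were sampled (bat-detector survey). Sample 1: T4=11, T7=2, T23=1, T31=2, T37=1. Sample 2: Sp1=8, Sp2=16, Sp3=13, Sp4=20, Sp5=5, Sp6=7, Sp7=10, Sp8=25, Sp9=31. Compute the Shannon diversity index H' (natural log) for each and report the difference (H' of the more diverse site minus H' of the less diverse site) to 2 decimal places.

Sample 1: N=17, proportions 0.6471, 0.1176, 0.0588, 0.1176, 0.0588, giving H' = 1.1185 (working shown to 4 dp, full precision carried).
Sample 2: N=135, proportions 0.0593, 0.1185, 0.0963, 0.1481, 0.037, 0.0519, 0.0741, 0.1852, 0.2296, giving H' = 2.0469.
Difference = |1.1185 − 2.0469| = 0.9284, i.e. 0.93 to 2 decimal places.

0.93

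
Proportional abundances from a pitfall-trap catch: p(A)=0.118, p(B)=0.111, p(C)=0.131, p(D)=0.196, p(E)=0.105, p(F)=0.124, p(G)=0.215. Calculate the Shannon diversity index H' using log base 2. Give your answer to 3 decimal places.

Each pᵢ log₂ pᵢ term (working shown to 5 dp, full precision carried): 0.118×(-3.08314)=-0.36381, 0.111×(-3.17137)=-0.35202, 0.131×(-2.93236)=-0.38414, 0.196×(-2.35107)=-0.46081, 0.105×(-3.25154)=-0.34141, 0.124×(-3.01159)=-0.37344, 0.215×(-2.21759)=-0.47678.
Sum = -2.75241, so H' = 2.752.

2.752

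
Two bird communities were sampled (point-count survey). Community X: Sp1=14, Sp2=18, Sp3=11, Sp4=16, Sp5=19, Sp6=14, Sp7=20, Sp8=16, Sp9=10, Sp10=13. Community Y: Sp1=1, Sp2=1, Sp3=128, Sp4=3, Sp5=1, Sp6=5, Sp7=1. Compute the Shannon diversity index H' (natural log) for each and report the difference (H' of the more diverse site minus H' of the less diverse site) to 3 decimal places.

Community X: N=151, proportions 0.09272, 0.11921, 0.07285, 0.10596, 0.12583, 0.09272, 0.13245, 0.10596, 0.06623, 0.08609, giving H' = 2.28053 (working shown to 5 dp, full precision carried).
Community Y: N=140, proportions 0.00714, 0.00714, 0.91429, 0.02143, 0.00714, 0.03571, 0.00714, giving H' = 0.42448.
Difference = |2.28053 − 0.42448| = 1.85605, i.e. 1.856 to 3 decimal places.

1.856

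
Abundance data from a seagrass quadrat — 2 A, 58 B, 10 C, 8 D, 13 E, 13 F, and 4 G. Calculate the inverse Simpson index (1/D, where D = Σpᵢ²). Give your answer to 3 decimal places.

3.002

Total N = 2+58+10+8+13+13+4 = 108, so the proportions are 0.018519, 0.537037, 0.092593, 0.074074, 0.12037, 0.12037, 0.037037 (working shown to 6 dp, full precision carried).
D = 0.018519² + 0.537037² + 0.092593² + 0.074074² + 0.12037² + 0.12037² + 0.037037² = 0.000343 + 0.288409 + 0.008573 + 0.005487 + 0.014489 + 0.014489 + 0.001372 = 0.333162.
So 1/D = 3.00154, i.e. 3.002 to 3 decimal places.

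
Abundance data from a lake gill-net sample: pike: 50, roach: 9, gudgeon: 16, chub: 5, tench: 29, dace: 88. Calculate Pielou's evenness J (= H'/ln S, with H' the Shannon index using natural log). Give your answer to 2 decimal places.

Total N = 50+9+16+5+29+88 = 197, so the proportions are 0.2538, 0.0457, 0.0812, 0.0254, 0.1472, 0.4467 (working shown to 4 dp, full precision carried).
H' = −Σ pᵢ ln pᵢ = −((-0.3480) + (-0.1410) + (-0.2039) + (-0.0932) + (-0.2820) + (-0.3600)) = 1.4282.
With S = 6 species, ln S = 1.7918, so J = 1.4282/1.7918 = 0.7971, i.e. 0.80 to 2 decimal places.

0.80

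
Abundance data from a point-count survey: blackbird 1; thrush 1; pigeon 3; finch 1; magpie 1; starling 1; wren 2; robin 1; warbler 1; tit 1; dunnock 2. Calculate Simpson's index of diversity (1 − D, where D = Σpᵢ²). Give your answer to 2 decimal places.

Total N = 1+1+3+1+1+1+2+1+1+1+2 = 15, so the proportions are 0.0667, 0.0667, 0.2, 0.0667, 0.0667, 0.0667, 0.1333, 0.0667, 0.0667, 0.0667, 0.1333 (working shown to 4 dp, full precision carried).
D = 0.0667² + 0.0667² + 0.2² + 0.0667² + 0.0667² + 0.0667² + 0.1333² + 0.0667² + 0.0667² + 0.0667² + 0.1333² = 0.0044 + 0.0044 + 0.0400 + 0.0044 + 0.0044 + 0.0044 + 0.0178 + 0.0044 + 0.0044 + 0.0044 + 0.0178 = 0.1111.
So 1 − D = 0.8889, i.e. 0.89 to 2 decimal places.

0.89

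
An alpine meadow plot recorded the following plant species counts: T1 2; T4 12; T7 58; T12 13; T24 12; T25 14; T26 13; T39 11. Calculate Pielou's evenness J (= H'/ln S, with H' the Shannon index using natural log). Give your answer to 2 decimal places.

Total N = 2+12+58+13+12+14+13+11 = 135, so the proportions are 0.0148, 0.0889, 0.4296, 0.0963, 0.0889, 0.1037, 0.0963, 0.0815 (working shown to 4 dp, full precision carried).
H' = −Σ pᵢ ln pᵢ = −((-0.0624) + (-0.2151) + (-0.3630) + (-0.2254) + (-0.2151) + (-0.2350) + (-0.2254) + (-0.2043)) = 1.7457.
With S = 8 species, ln S = 2.0794, so J = 1.7457/2.0794 = 0.8395, i.e. 0.84 to 2 decimal places.

0.84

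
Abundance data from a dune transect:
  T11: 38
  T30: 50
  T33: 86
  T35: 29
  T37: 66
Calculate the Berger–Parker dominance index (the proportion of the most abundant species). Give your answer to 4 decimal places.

Total N = 38+50+86+29+66 = 269, so the proportions are 0.141264, 0.185874, 0.319703, 0.107807, 0.245353 (working shown to 6 dp, full precision carried).
The largest proportion is 0.319703, i.e. d = 0.3197 to 4 decimal places.

0.3197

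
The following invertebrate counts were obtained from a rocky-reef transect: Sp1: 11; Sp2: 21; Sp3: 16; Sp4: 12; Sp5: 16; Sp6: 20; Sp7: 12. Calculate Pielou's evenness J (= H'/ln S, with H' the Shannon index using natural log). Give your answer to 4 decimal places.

0.9854

Total N = 11+21+16+12+16+20+12 = 108, so the proportions are 0.101852, 0.194444, 0.148148, 0.111111, 0.148148, 0.185185, 0.111111 (working shown to 6 dp, full precision carried).
H' = −Σ pᵢ ln pᵢ = −((-0.232654) + (-0.318424) + (-0.282895) + (-0.244136) + (-0.282895) + (-0.312296) + (-0.244136)) = 1.917436.
With S = 7 species, ln S = 1.945910, so J = 1.917436/1.945910 = 0.985367, i.e. 0.9854 to 4 decimal places.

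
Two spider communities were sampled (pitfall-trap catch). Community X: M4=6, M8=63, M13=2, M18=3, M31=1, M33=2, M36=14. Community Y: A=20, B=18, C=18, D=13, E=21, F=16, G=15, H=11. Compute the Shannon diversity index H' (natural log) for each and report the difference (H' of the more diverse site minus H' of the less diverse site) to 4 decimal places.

1.0083

Community X: N=91, proportions 0.0659341, 0.6923077, 0.021978, 0.032967, 0.010989, 0.021978, 0.1538462, giving H' = 1.0517027 (working shown to 7 dp, full precision carried).
Community Y: N=132, proportions 0.1515152, 0.1363636, 0.1363636, 0.0984848, 0.1590909, 0.1212121, 0.1136364, 0.0833333, giving H' = 2.0600265.
Difference = |1.0517027 − 2.0600265| = 1.0083238, i.e. 1.0083 to 4 decimal places.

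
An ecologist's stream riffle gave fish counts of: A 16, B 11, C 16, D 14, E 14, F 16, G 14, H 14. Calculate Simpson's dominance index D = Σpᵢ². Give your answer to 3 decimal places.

Total N = 16+11+16+14+14+16+14+14 = 115, so the proportions are 0.13913, 0.09565, 0.13913, 0.12174, 0.12174, 0.13913, 0.12174, 0.12174 (working shown to 5 dp, full precision carried).
D = 0.13913² + 0.09565² + 0.13913² + 0.12174² + 0.12174² + 0.13913² + 0.12174² + 0.12174² = 0.01936 + 0.00915 + 0.01936 + 0.01482 + 0.01482 + 0.01936 + 0.01482 + 0.01482 = 0.12650.
To 3 decimal places, D = 0.127.

0.127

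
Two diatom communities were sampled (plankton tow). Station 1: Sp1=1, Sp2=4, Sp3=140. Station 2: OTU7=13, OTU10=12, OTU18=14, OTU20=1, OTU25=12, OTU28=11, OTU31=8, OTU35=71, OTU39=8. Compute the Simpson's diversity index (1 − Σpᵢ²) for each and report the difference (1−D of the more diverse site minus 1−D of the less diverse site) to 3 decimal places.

0.669

Station 1: N=145, proportions 0.0069, 0.02759, 0.96552, giving 1−D = 0.06697 (working shown to 5 dp, full precision carried).
Station 2: N=150, proportions 0.08667, 0.08, 0.09333, 0.00667, 0.08, 0.07333, 0.05333, 0.47333, 0.05333, giving 1−D = 0.73582.
Difference = |0.06697 − 0.73582| = 0.66885, i.e. 0.669 to 3 decimal places.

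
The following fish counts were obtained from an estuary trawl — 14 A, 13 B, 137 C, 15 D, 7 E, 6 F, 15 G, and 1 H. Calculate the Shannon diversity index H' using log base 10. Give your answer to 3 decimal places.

Total N = 14+13+137+15+7+6+15+1 = 208, so the proportions are 0.06731, 0.0625, 0.65865, 0.07212, 0.03365, 0.02885, 0.07212, 0.00481 (working shown to 5 dp, full precision carried).
Each pᵢ log₁₀ pᵢ term: 0.06731×(-1.17194)=-0.07888, 0.0625×(-1.20412)=-0.07526, 0.65865×(-0.18134)=-0.11944, 0.07212×(-1.14197)=-0.08235, 0.03365×(-1.47297)=-0.04957, 0.02885×(-1.53991)=-0.04442, 0.07212×(-1.14197)=-0.08235, 0.00481×(-2.31806)=-0.01114.
Sum = -0.54342, so H' = 0.543.

0.543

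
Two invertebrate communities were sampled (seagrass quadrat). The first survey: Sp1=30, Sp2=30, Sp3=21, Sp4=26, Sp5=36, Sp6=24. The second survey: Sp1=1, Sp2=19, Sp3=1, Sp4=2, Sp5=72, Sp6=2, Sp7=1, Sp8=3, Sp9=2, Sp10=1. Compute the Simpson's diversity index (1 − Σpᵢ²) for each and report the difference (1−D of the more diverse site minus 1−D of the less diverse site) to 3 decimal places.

The first survey: N=167, proportions 0.17964, 0.17964, 0.12575, 0.15569, 0.21557, 0.14371, giving 1−D = 0.82828 (working shown to 5 dp, full precision carried).
The second survey: N=104, proportions 0.00962, 0.18269, 0.00962, 0.01923, 0.69231, 0.01923, 0.00962, 0.02885, 0.01923, 0.00962, giving 1−D = 0.48502.
Difference = |0.82828 − 0.48502| = 0.34326, i.e. 0.343 to 3 decimal places.

0.343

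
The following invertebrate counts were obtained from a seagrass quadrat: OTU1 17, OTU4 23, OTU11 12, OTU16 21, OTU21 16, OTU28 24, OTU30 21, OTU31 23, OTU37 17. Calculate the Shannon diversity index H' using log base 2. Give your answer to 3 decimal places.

Total N = 17+23+12+21+16+24+21+23+17 = 174, so the proportions are 0.0977, 0.13218, 0.06897, 0.12069, 0.09195, 0.13793, 0.12069, 0.13218, 0.0977 (working shown to 5 dp, full precision carried).
Each pᵢ log₂ pᵢ term: 0.0977×(-3.35548)=-0.32783, 0.13218×(-2.91938)=-0.38590, 0.06897×(-3.85798)=-0.26607, 0.12069×(-3.05063)=-0.36818, 0.09195×(-3.44294)=-0.31659, 0.13793×(-2.85798)=-0.39420, 0.12069×(-3.05063)=-0.36818, 0.13218×(-2.91938)=-0.38590, 0.0977×(-3.35548)=-0.32783.
Sum = -3.14068, so H' = 3.141.

3.141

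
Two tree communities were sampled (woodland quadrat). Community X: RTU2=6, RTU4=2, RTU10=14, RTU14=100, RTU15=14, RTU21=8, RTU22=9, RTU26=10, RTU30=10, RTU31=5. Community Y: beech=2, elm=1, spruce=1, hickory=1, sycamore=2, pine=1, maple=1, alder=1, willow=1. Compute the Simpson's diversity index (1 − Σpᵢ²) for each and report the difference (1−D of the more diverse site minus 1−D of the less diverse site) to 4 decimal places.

0.2170

Community X: N=178, proportions 0.033708, 0.011236, 0.078652, 0.561798, 0.078652, 0.044944, 0.050562, 0.05618, 0.05618, 0.02809, giving 1−D = 0.659071 (working shown to 6 dp, full precision carried).
Community Y: N=11, proportions 0.181818, 0.090909, 0.090909, 0.090909, 0.181818, 0.090909, 0.090909, 0.090909, 0.090909, giving 1−D = 0.876033.
Difference = |0.659071 − 0.876033| = 0.216962, i.e. 0.2170 to 4 decimal places.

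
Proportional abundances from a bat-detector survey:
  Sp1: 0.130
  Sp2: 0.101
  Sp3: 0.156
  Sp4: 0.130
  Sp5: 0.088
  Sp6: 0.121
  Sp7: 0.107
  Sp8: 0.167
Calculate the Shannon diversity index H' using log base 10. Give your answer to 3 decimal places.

Each pᵢ log₁₀ pᵢ term (working shown to 5 dp, full precision carried): 0.13×(-0.88606)=-0.11519, 0.101×(-0.99568)=-0.10056, 0.156×(-0.80688)=-0.12587, 0.13×(-0.88606)=-0.11519, 0.088×(-1.05552)=-0.09289, 0.121×(-0.91721)=-0.11098, 0.107×(-0.97062)=-0.10386, 0.167×(-0.77728)=-0.12981.
Sum = -0.89434, so H' = 0.894.

0.894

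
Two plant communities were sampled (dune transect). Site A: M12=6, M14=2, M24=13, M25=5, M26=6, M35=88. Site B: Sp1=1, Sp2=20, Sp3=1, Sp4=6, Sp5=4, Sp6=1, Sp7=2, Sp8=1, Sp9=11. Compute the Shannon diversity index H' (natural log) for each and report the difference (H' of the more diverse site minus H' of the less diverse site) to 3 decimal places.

Site A: N=120, proportions 0.05, 0.016667, 0.108333, 0.041667, 0.05, 0.733333, giving H' = 0.968454 (working shown to 6 dp, full precision carried).
Site B: N=47, proportions 0.021277, 0.425532, 0.021277, 0.12766, 0.085106, 0.021277, 0.042553, 0.021277, 0.234043, giving H' = 1.637945.
Difference = |0.968454 − 1.637945| = 0.669491, i.e. 0.669 to 3 decimal places.

0.669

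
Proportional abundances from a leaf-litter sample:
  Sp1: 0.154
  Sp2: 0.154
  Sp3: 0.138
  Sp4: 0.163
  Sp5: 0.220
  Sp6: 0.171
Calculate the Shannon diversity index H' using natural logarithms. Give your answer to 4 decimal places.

Each pᵢ ln pᵢ term (working shown to 6 dp, full precision carried): 0.154×(-1.870803)=-0.288104, 0.154×(-1.870803)=-0.288104, 0.138×(-1.980502)=-0.273309, 0.163×(-1.814005)=-0.295683, 0.22×(-1.514128)=-0.333108, 0.171×(-1.766092)=-0.302002.
Sum = -1.780309, so H' = 1.7803.

1.7803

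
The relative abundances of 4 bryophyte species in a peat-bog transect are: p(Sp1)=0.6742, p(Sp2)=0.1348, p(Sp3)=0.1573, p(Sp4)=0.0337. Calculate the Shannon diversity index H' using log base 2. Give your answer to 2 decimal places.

1.36

Each pᵢ log₂ pᵢ term (working shown to 4 dp, full precision carried): 0.6742×(-0.5688)=-0.3835, 0.1348×(-2.8911)=-0.3897, 0.1573×(-2.6684)=-0.4197, 0.0337×(-4.8911)=-0.1648.
Sum = -1.3577, so H' = 1.36.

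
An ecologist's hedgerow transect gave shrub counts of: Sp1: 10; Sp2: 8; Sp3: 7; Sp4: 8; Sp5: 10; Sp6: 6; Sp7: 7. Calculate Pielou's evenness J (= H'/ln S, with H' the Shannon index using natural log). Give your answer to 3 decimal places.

Total N = 10+8+7+8+10+6+7 = 56, so the proportions are 0.17857, 0.14286, 0.125, 0.14286, 0.17857, 0.10714, 0.125 (working shown to 5 dp, full precision carried).
H' = −Σ pᵢ ln pᵢ = −((-0.30764) + (-0.27799) + (-0.25993) + (-0.27799) + (-0.30764) + (-0.23931) + (-0.25993)) = 1.93042.
With S = 7 species, ln S = 1.94591, so J = 1.93042/1.94591 = 0.99204, i.e. 0.992 to 3 decimal places.

0.992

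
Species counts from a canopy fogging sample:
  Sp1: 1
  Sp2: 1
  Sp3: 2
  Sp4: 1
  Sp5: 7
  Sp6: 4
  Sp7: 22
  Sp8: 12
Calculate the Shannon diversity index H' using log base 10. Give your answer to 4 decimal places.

Total N = 1+1+2+1+7+4+22+12 = 50, so the proportions are 0.02, 0.02, 0.04, 0.02, 0.14, 0.08, 0.44, 0.24 (working shown to 6 dp, full precision carried).
Each pᵢ log₁₀ pᵢ term: 0.02×(-1.698970)=-0.033979, 0.02×(-1.698970)=-0.033979, 0.04×(-1.397940)=-0.055918, 0.02×(-1.698970)=-0.033979, 0.14×(-0.853872)=-0.119542, 0.08×(-1.096910)=-0.087753, 0.44×(-0.356547)=-0.156881, 0.24×(-0.619789)=-0.148749.
Sum = -0.670781, so H' = 0.6708.

0.6708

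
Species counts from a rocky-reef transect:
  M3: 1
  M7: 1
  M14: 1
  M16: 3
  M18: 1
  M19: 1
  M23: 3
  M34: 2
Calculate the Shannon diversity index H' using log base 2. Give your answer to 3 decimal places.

2.815

Total N = 1+1+1+3+1+1+3+2 = 13, so the proportions are 0.07692, 0.07692, 0.07692, 0.23077, 0.07692, 0.07692, 0.23077, 0.15385 (working shown to 5 dp, full precision carried).
Each pᵢ log₂ pᵢ term: 0.07692×(-3.70044)=-0.28465, 0.07692×(-3.70044)=-0.28465, 0.07692×(-3.70044)=-0.28465, 0.23077×(-2.11548)=-0.48819, 0.07692×(-3.70044)=-0.28465, 0.07692×(-3.70044)=-0.28465, 0.23077×(-2.11548)=-0.48819, 0.15385×(-2.70044)=-0.41545.
Sum = -2.81507, so H' = 2.815.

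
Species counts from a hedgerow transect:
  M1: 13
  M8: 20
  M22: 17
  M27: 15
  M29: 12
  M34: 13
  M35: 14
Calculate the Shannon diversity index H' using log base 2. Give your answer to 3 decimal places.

2.786

Total N = 13+20+17+15+12+13+14 = 104, so the proportions are 0.125, 0.19231, 0.16346, 0.14423, 0.11538, 0.125, 0.13462 (working shown to 5 dp, full precision carried).
Each pᵢ log₂ pᵢ term: 0.125×(-3.00000)=-0.37500, 0.19231×(-2.37851)=-0.45741, 0.16346×(-2.61298)=-0.42712, 0.14423×(-2.79355)=-0.40292, 0.11538×(-3.11548)=-0.35948, 0.125×(-3.00000)=-0.37500, 0.13462×(-2.89308)=-0.38945.
Sum = -2.78637, so H' = 2.786.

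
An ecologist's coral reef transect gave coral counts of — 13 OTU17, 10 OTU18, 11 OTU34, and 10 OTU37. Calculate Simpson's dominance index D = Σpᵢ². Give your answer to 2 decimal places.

0.25

Total N = 13+10+11+10 = 44, so the proportions are 0.2955, 0.2273, 0.25, 0.2273 (working shown to 4 dp, full precision carried).
D = 0.2955² + 0.2273² + 0.25² + 0.2273² = 0.0873 + 0.0517 + 0.0625 + 0.0517 = 0.2531.
To 2 decimal places, D = 0.25.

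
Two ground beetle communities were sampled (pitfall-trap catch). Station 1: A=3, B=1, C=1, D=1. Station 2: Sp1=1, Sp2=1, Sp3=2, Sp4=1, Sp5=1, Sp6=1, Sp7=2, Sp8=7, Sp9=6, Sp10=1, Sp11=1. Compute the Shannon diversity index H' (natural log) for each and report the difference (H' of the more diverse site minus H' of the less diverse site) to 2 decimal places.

0.80

Station 1: N=6, proportions 0.5, 0.16667, 0.16667, 0.16667, giving H' = 1.24245 (working shown to 5 dp, full precision carried).
Station 2: N=24, proportions 0.04167, 0.04167, 0.08333, 0.04167, 0.04167, 0.04167, 0.08333, 0.29167, 0.25, 0.04167, 0.04167, giving H' = 2.04703.
Difference = |1.24245 − 2.04703| = 0.80458, i.e. 0.80 to 2 decimal places.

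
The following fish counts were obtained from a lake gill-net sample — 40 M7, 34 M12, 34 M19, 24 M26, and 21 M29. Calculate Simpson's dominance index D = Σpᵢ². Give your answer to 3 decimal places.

0.211

Total N = 40+34+34+24+21 = 153, so the proportions are 0.26144, 0.22222, 0.22222, 0.15686, 0.13725 (working shown to 5 dp, full precision carried).
D = 0.26144² + 0.22222² + 0.22222² + 0.15686² + 0.13725² = 0.06835 + 0.04938 + 0.04938 + 0.02461 + 0.01884 = 0.21056.
To 3 decimal places, D = 0.211.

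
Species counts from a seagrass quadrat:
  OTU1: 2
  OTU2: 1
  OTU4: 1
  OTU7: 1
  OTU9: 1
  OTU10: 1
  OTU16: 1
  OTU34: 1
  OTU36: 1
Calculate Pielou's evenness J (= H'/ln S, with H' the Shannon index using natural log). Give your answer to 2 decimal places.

Total N = 2+1+1+1+1+1+1+1+1 = 10, so the proportions are 0.2, 0.1, 0.1, 0.1, 0.1, 0.1, 0.1, 0.1, 0.1 (working shown to 5 dp, full precision carried).
H' = −Σ pᵢ ln pᵢ = −((-0.32189) + (-0.23026) + (-0.23026) + (-0.23026) + (-0.23026) + (-0.23026) + (-0.23026) + (-0.23026) + (-0.23026)) = 2.16396.
With S = 9 species, ln S = 2.19722, so J = 2.16396/2.19722 = 0.98486, i.e. 0.98 to 2 decimal places.

0.98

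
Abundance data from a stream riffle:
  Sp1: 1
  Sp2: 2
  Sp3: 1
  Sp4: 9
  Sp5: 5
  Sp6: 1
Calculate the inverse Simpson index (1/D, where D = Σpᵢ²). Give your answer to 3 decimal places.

Total N = 1+2+1+9+5+1 = 19, so the proportions are 0.0526316, 0.1052632, 0.0526316, 0.4736842, 0.2631579, 0.0526316 (working shown to 7 dp, full precision carried).
D = 0.0526316² + 0.1052632² + 0.0526316² + 0.4736842² + 0.2631579² + 0.0526316² = 0.0027701 + 0.0110803 + 0.0027701 + 0.2243767 + 0.0692521 + 0.0027701 = 0.3130194.
So 1/D = 3.19469, i.e. 3.195 to 3 decimal places.

3.195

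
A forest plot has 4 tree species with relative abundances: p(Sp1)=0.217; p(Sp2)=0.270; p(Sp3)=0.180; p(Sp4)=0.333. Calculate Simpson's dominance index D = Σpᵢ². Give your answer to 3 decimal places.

D = 0.217² + 0.27² + 0.18² + 0.333² = 0.04709 + 0.07290 + 0.03240 + 0.11089 = 0.26328 (working shown to 5 dp, full precision carried).
To 3 decimal places, D = 0.263.

0.263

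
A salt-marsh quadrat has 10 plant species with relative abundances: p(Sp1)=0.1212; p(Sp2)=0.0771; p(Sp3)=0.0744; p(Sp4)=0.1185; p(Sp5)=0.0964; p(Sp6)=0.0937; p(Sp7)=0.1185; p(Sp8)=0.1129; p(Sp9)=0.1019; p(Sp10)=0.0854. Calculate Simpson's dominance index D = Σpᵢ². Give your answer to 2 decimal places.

0.10

D = 0.1212² + 0.0771² + 0.0744² + 0.1185² + 0.0964² + 0.0937² + 0.1185² + 0.1129² + 0.1019² + 0.0854² = 0.0147 + 0.0059 + 0.0055 + 0.0140 + 0.0093 + 0.0088 + 0.0140 + 0.0127 + 0.0104 + 0.0073 = 0.1027 (working shown to 4 dp, full precision carried).
To 2 decimal places, D = 0.10.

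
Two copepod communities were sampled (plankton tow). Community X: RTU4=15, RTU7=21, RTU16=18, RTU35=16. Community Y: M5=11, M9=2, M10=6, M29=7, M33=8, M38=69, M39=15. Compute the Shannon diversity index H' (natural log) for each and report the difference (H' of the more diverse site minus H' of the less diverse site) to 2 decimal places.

Community X: N=70, proportions 0.2143, 0.3, 0.2571, 0.2286, giving H' = 1.3779 (working shown to 4 dp, full precision carried).
Community Y: N=118, proportions 0.0932, 0.0169, 0.0508, 0.0593, 0.0678, 0.5847, 0.1271, giving H' = 1.3678.
Difference = |1.3779 − 1.3678| = 0.0101, i.e. 0.01 to 2 decimal places.

0.01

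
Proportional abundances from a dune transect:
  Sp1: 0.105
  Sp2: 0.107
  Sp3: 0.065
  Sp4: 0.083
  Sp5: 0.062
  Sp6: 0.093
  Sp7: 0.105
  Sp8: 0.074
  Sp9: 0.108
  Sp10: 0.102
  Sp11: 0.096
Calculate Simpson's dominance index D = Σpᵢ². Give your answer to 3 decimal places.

0.094

D = 0.105² + 0.107² + 0.065² + 0.083² + 0.062² + 0.093² + 0.105² + 0.074² + 0.108² + 0.102² + 0.096² = 0.01102 + 0.01145 + 0.00423 + 0.00689 + 0.00384 + 0.00865 + 0.01102 + 0.00548 + 0.01166 + 0.01040 + 0.00922 = 0.09387 (working shown to 5 dp, full precision carried).
To 3 decimal places, D = 0.094.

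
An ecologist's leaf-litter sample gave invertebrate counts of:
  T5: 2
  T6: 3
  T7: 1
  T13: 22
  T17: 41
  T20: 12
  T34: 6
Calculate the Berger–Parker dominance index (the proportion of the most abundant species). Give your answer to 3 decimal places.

Total N = 2+3+1+22+41+12+6 = 87, so the proportions are 0.02299, 0.03448, 0.01149, 0.25287, 0.47126, 0.13793, 0.06897 (working shown to 5 dp, full precision carried).
The largest proportion is 0.47126, i.e. d = 0.471 to 3 decimal places.

0.471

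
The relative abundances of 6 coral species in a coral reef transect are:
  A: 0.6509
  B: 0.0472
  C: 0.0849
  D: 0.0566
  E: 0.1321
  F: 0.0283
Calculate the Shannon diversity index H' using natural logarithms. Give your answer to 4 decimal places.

Each pᵢ ln pᵢ term (working shown to 6 dp, full precision carried): 0.6509×(-0.429399)=-0.279496, 0.0472×(-3.053361)=-0.144119, 0.0849×(-2.466281)=-0.209387, 0.0566×(-2.871746)=-0.162541, 0.1321×(-2.024196)=-0.267396, 0.0283×(-3.564893)=-0.100886.
Sum = -1.163826, so H' = 1.1638.

1.1638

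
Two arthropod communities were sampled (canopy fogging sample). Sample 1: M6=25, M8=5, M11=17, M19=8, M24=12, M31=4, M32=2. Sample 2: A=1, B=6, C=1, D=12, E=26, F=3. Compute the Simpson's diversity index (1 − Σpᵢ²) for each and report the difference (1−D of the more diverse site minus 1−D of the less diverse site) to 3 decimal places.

Sample 1: N=73, proportions 0.34247, 0.06849, 0.23288, 0.10959, 0.16438, 0.05479, 0.0274, giving 1−D = 0.78101 (working shown to 5 dp, full precision carried).
Sample 2: N=49, proportions 0.02041, 0.12245, 0.02041, 0.2449, 0.53061, 0.06122, giving 1−D = 0.63890.
Difference = |0.78101 − 0.63890| = 0.14211, i.e. 0.142 to 3 decimal places.

0.142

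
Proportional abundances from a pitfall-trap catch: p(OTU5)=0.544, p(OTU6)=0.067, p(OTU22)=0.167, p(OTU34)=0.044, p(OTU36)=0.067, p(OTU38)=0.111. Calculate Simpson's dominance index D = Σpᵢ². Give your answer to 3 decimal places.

0.347

D = 0.544² + 0.067² + 0.167² + 0.044² + 0.067² + 0.111² = 0.29594 + 0.00449 + 0.02789 + 0.00194 + 0.00449 + 0.01232 = 0.34706 (working shown to 5 dp, full precision carried).
To 3 decimal places, D = 0.347.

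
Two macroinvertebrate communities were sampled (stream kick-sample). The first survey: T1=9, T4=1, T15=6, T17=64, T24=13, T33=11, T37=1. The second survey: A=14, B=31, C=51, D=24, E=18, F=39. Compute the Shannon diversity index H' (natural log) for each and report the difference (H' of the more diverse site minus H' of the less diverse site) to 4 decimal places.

The first survey: N=105, proportions 0.085714, 0.009524, 0.057143, 0.609524, 0.12381, 0.104762, 0.009524, giving H' = 1.259529 (working shown to 6 dp, full precision carried).
The second survey: N=177, proportions 0.079096, 0.175141, 0.288136, 0.135593, 0.101695, 0.220339, giving H' = 1.700995.
Difference = |1.259529 − 1.700995| = 0.441466, i.e. 0.4415 to 4 decimal places.

0.4415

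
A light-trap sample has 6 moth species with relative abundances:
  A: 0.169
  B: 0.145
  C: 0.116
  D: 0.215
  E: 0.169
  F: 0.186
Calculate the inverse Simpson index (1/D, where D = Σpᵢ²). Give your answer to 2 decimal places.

D = 0.169² + 0.145² + 0.116² + 0.215² + 0.169² + 0.186² = 0.028561 + 0.021025 + 0.013456 + 0.046225 + 0.028561 + 0.034596 = 0.172424 (working shown to 6 dp, full precision carried).
So 1/D = 5.7997, i.e. 5.80 to 2 decimal places.

5.80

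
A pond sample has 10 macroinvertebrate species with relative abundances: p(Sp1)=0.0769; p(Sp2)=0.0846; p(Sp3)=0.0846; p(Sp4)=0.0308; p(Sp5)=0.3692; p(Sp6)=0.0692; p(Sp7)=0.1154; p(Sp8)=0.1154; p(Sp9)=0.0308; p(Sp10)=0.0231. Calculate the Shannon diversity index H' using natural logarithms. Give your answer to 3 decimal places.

Each pᵢ ln pᵢ term (working shown to 5 dp, full precision carried): 0.0769×(-2.56525)=-0.19727, 0.0846×(-2.46982)=-0.20895, 0.0846×(-2.46982)=-0.20895, 0.0308×(-3.48024)=-0.10719, 0.3692×(-0.99642)=-0.36788, 0.0692×(-2.67075)=-0.18482, 0.1154×(-2.15935)=-0.24919, 0.1154×(-2.15935)=-0.24919, 0.0308×(-3.48024)=-0.10719, 0.0231×(-3.76792)=-0.08704.
Sum = -1.96765, so H' = 1.968.

1.968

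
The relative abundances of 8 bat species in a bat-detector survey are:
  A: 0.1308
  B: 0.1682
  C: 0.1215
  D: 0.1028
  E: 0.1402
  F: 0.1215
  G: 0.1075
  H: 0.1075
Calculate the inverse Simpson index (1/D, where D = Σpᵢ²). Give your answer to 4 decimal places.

D = 0.1308² + 0.1682² + 0.1215² + 0.1028² + 0.1402² + 0.1215² + 0.1075² + 0.1075² = 0.01710864 + 0.02829124 + 0.01476225 + 0.01056784 + 0.01965604 + 0.01476225 + 0.01155625 + 0.01155625 = 0.12826076 (working shown to 8 dp, full precision carried).
So 1/D = 7.796617, i.e. 7.7966 to 4 decimal places.

7.7966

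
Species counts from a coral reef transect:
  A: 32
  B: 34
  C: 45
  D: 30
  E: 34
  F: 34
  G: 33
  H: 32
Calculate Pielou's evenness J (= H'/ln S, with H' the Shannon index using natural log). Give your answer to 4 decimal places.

0.9965

Total N = 32+34+45+30+34+34+33+32 = 274, so the proportions are 0.116788, 0.124088, 0.164234, 0.109489, 0.124088, 0.124088, 0.120438, 0.116788 (working shown to 6 dp, full precision carried).
H' = −Σ pᵢ ln pᵢ = −((-0.250790) + (-0.258942) + (-0.296682) + (-0.242182) + (-0.258942) + (-0.258942) + (-0.254921) + (-0.250790)) = 2.072193.
With S = 8 species, ln S = 2.079442, so J = 2.072193/2.079442 = 0.996514, i.e. 0.9965 to 4 decimal places.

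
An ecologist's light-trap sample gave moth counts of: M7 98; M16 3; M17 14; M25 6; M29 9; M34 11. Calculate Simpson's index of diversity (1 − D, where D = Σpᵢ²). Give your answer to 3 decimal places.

Total N = 98+3+14+6+9+11 = 141, so the proportions are 0.69504, 0.02128, 0.09929, 0.04255, 0.06383, 0.07801 (working shown to 5 dp, full precision carried).
D = 0.69504² + 0.02128² + 0.09929² + 0.04255² + 0.06383² + 0.07801² = 0.48307 + 0.00045 + 0.00986 + 0.00181 + 0.00407 + 0.00609 = 0.50536.
So 1 − D = 0.49464, i.e. 0.495 to 3 decimal places.

0.495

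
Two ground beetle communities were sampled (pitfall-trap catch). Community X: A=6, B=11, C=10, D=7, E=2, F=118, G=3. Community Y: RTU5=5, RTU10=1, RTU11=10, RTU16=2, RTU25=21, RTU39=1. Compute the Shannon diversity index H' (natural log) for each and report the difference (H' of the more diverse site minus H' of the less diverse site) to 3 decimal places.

0.308

Community X: N=157, proportions 0.03822, 0.07006, 0.06369, 0.04459, 0.01274, 0.75159, 0.01911, giving H' = 0.97091 (working shown to 5 dp, full precision carried).
Community Y: N=40, proportions 0.125, 0.025, 0.25, 0.05, 0.525, 0.025, giving H' = 1.27902.
Difference = |0.97091 − 1.27902| = 0.30811, i.e. 0.308 to 3 decimal places.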